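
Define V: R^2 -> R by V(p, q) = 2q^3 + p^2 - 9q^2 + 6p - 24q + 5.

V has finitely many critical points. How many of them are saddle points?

1

V separates as a function of p plus a function of q, so ∇V=0 decouples.
∂V/∂p = 2(p + 3) = 0 at p ∈ {-3}; ∂V/∂q = 6(q - 4)(q + 1) = 0 at q ∈ {-1, 4}.
The Hessian is diagonal: diag(V_pp, V_qq). Second derivatives: V_pp(-3)=2; V_qq(-1)=-30, V_qq(4)=30.
Saddle points occur where the two diagonal entries have opposite signs: (-3, -1). Count: 1.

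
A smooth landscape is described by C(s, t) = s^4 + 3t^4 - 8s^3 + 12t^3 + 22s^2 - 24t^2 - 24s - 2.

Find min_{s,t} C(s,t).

-395

C(s,t) separates as P(s) + Q(t) − 2, so its minimum is min P + min Q − 2.
P'(s) = 4(s - 3)(s - 2)(s - 1) vanishes at s ∈ {1, 2, 3}; Q'(t) = 12t(t - 1)(t + 4) vanishes at t ∈ {-4, 0, 1}.
Local minima of P (where P''>0): P(1)=-9, P(3)=-9. Local minima of Q: Q(-4)=-384, Q(1)=-9.
So the global minimum of C is P(1) + Q(-4) − 2 = -9 − 384 − 2 = -395, attained at (1, -4).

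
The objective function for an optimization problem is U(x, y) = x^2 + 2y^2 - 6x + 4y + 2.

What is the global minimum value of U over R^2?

-9

U(x,y) separates as P(x) + Q(y) + 2, so its minimum is min P + min Q + 2.
P'(x) = 2x - 6 vanishes at x ∈ {3}; Q'(y) = 4y + 4 vanishes at y ∈ {-1}.
Local minima of P (where P''>0): P(3)=-9. Local minima of Q: Q(-1)=-2.
So the global minimum of U is P(3) + Q(-1) + 2 = -9 − 2 + 2 = -9, attained at (3, -1).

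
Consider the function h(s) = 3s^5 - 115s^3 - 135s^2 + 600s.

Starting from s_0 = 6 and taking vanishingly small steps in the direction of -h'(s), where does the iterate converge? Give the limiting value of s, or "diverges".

5

h'(s) = 15(s - 5)(s - 1)(s + 2)(s + 4), so h'(6) = 6000.
Gradient descent moves in the -h' direction, i.e. s is decreasing.
The nearest critical point in that direction is s = 5, where h'' = 3780 > 0 (a local minimum). The iterate converges there.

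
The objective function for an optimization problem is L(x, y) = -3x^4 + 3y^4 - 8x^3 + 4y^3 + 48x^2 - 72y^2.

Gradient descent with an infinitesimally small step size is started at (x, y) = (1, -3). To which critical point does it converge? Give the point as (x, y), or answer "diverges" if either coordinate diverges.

L is separable, so gradient descent decouples: x follows -∂L/∂x, y follows -∂L/∂y.
∂L/∂x = -12x(x - 2)(x + 4); at x=1 this is 60, so x decreases.
∂L/∂y = 12y(y - 3)(y + 4); at y=-3 this is 216, so y decreases.
x converges to its nearest critical value 0 (a local min of the x-part); y converges to -4. The iterate converges to (0, -4).

(0, -4)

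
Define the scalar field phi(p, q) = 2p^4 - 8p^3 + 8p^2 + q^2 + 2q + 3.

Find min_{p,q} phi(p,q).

2

phi(p,q) separates as A(p) + B(q) + 3, so its minimum is min A + min B + 3.
A'(p) = 8p(p - 2)(p - 1) vanishes at p ∈ {0, 1, 2}; B'(q) = 2q + 2 vanishes at q ∈ {-1}.
Local minima of A (where A''>0): A(0)=0, A(2)=0. Local minima of B: B(-1)=-1.
So the global minimum of phi is A(0) + B(-1) + 3 = 0 − 1 + 3 = 2, attained at (0, -1).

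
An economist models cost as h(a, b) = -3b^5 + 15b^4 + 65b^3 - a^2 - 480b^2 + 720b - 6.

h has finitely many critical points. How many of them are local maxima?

2

h separates as a function of a plus a function of b, so ∇h=0 decouples.
∂h/∂a = -2a = 0 at a ∈ {0}; ∂h/∂b = -15(b - 4)(b - 3)(b - 1)(b + 4) = 0 at b ∈ {-4, 1, 3, 4}.
The Hessian is diagonal: diag(h_aa, h_bb). Second derivatives: h_aa(0)=-2; h_bb(-4)=4200, h_bb(1)=-450, h_bb(3)=210, h_bb(4)=-360.
Local maxima occur where both diagonal entries negative: (0, 1), (0, 4). Count: 2.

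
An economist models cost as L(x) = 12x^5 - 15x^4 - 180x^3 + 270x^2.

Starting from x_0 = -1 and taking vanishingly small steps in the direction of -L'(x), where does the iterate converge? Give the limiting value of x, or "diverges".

0

L'(x) = 60x(x - 3)(x - 1)(x + 3), so L'(-1) = -960.
Gradient descent moves in the -L' direction, i.e. x is increasing.
The nearest critical point in that direction is x = 0, where L'' = 540 > 0 (a local minimum). The iterate converges there.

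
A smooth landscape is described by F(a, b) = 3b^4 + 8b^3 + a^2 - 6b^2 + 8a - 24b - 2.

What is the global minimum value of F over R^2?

-37

F(a,b) separates as P(a) + Q(b) − 2, so its minimum is min P + min Q − 2.
P'(a) = 2a + 8 vanishes at a ∈ {-4}; Q'(b) = 12(b - 1)(b + 1)(b + 2) vanishes at b ∈ {-2, -1, 1}.
Local minima of P (where P''>0): P(-4)=-16. Local minima of Q: Q(-2)=8, Q(1)=-19.
So the global minimum of F is P(-4) + Q(1) − 2 = -16 − 19 − 2 = -37, attained at (-4, 1).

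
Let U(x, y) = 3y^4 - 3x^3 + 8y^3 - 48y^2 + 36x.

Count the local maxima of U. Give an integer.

1

U separates as a function of x plus a function of y, so ∇U=0 decouples.
∂U/∂x = -9(x - 2)(x + 2) = 0 at x ∈ {-2, 2}; ∂U/∂y = 12y(y - 2)(y + 4) = 0 at y ∈ {-4, 0, 2}.
The Hessian is diagonal: diag(U_xx, U_yy). Second derivatives: U_xx(-2)=36, U_xx(2)=-36; U_yy(-4)=288, U_yy(0)=-96, U_yy(2)=144.
Local maxima occur where both diagonal entries negative: (2, 0). Count: 1.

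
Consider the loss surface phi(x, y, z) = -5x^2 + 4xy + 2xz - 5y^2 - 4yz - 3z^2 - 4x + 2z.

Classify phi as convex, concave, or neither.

concave

phi is quadratic, so its Hessian is the constant matrix H = [[-10, 4, 2], [4, -10, -4], [2, -4, -6]].
Leading principal minors: -10, 84, -368.
Signs alternate −, +, − ⇒ H ≺ 0 ⇒ concave.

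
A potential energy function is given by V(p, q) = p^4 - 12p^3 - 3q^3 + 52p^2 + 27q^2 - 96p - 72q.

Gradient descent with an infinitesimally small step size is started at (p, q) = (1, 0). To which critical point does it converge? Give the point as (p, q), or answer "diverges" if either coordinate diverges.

V is separable, so gradient descent decouples: p follows -∂V/∂p, q follows -∂V/∂q.
∂V/∂p = 4(p - 4)(p - 3)(p - 2); at p=1 this is -24, so p increases.
∂V/∂q = -9(q - 4)(q - 2); at q=0 this is -72, so q increases.
p converges to its nearest critical value 2 (a local min of the p-part); q converges to 2. The iterate converges to (2, 2).

(2, 2)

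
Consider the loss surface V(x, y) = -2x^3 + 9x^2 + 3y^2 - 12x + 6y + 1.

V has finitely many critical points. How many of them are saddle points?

V separates as a function of x plus a function of y, so ∇V=0 decouples.
∂V/∂x = -6(x - 2)(x - 1) = 0 at x ∈ {1, 2}; ∂V/∂y = 6(y + 1) = 0 at y ∈ {-1}.
The Hessian is diagonal: diag(V_xx, V_yy). Second derivatives: V_xx(1)=6, V_xx(2)=-6; V_yy(-1)=6.
Saddle points occur where the two diagonal entries have opposite signs: (2, -1). Count: 1.

1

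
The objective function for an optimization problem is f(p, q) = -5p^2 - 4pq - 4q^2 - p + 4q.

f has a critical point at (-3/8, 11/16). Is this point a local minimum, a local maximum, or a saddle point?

The Hessian of f is constant: H = [[-10, -4], [-4, -8]].
det(H) = (-10)·(-8) − (-4)² = 64.
det(H) > 0 and tr(H) = -18 < 0, so H is negative definite and the point is a local maximum.

local maximum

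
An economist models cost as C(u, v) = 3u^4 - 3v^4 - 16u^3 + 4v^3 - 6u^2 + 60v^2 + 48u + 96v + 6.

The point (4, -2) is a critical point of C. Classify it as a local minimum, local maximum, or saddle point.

saddle point

The mixed partial ∂²C/∂u∂v is 0, so the Hessian at any point is diag(C_uu, C_vv) = diag(12(3u^2 - 8u - 1), 12(-3v^2 + 2v + 10)).
At (4, -2): H = diag(180, -72).
The eigenvalues have opposite signs, so H is indefinite: a saddle point.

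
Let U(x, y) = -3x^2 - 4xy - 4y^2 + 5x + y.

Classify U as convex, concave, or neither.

concave

U is quadratic, so its Hessian is the constant matrix H = [[-6, -4], [-4, -8]].
det(H) = 32, tr(H) = -14.
det(H) > 0 and tr(H) < 0, so H is negative definite everywhere: concave.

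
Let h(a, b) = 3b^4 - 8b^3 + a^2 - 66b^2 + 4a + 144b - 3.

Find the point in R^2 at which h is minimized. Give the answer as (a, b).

(-2, -3)

h(a,b) separates as P(a) + Q(b) − 3, so its minimum is min P + min Q − 3.
P'(a) = 2a + 4 vanishes at a ∈ {-2}; Q'(b) = 12(b - 4)(b - 1)(b + 3) vanishes at b ∈ {-3, 1, 4}.
Local minima of P (where P''>0): P(-2)=-4. Local minima of Q: Q(-3)=-567, Q(4)=-224.
So the global minimum of h is P(-2) + Q(-3) − 3 = -4 − 567 − 3 = -574, attained at (-2, -3).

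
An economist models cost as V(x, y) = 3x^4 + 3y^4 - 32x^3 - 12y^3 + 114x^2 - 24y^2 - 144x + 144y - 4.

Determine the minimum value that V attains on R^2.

V(x,y) separates as P(x) + Q(y) − 4, so its minimum is min P + min Q − 4.
P'(x) = 12(x - 4)(x - 3)(x - 1) vanishes at x ∈ {1, 3, 4}; Q'(y) = 12(y - 3)(y - 2)(y + 2) vanishes at y ∈ {-2, 2, 3}.
Local minima of P (where P''>0): P(1)=-59, P(4)=-32. Local minima of Q: Q(-2)=-240, Q(3)=135.
So the global minimum of V is P(1) + Q(-2) − 4 = -59 − 240 − 4 = -303, attained at (1, -2).

-303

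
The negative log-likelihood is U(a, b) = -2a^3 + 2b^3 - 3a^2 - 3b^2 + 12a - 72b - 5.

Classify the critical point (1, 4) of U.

saddle point

The mixed partial ∂²U/∂a∂b is 0, so the Hessian at any point is diag(U_aa, U_bb) = diag(-6(2a + 1), 6(2b - 1)).
At (1, 4): H = diag(-18, 42).
The eigenvalues have opposite signs, so H is indefinite: a saddle point.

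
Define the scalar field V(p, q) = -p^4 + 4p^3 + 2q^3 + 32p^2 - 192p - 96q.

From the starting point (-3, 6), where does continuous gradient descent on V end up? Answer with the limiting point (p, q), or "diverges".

(3, 4)

V is separable, so gradient descent decouples: p follows -∂V/∂p, q follows -∂V/∂q.
∂V/∂p = -4(p - 4)(p - 3)(p + 4); at p=-3 this is -168, so p increases.
∂V/∂q = 6(q - 4)(q + 4); at q=6 this is 120, so q decreases.
p converges to its nearest critical value 3 (a local min of the p-part); q converges to 4. The iterate converges to (3, 4).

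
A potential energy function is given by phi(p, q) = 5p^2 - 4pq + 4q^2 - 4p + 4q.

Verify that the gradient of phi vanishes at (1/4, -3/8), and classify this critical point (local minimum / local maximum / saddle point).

local minimum

∇phi = (10p - 4q - 4, -4p + 8q + 4); substituting (1/4, -3/8) gives ∇phi = (0, 0), so (1/4, -3/8) is indeed a critical point.
The Hessian of phi is constant: H = [[10, -4], [-4, 8]].
det(H) = 10·8 − (-4)² = 64.
det(H) > 0 and tr(H) = 18 > 0, so H is positive definite and the point is a local minimum.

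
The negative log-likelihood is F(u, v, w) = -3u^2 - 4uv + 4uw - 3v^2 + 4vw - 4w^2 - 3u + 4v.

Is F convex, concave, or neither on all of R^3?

concave

F is quadratic, so its Hessian is the constant matrix H = [[-6, -4, 4], [-4, -6, 4], [4, 4, -8]].
Leading principal minors: -6, 20, -96.
Signs alternate −, +, − ⇒ H ≺ 0 ⇒ concave.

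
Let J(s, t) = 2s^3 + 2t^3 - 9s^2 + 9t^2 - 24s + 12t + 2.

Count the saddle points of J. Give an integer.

J separates as a function of s plus a function of t, so ∇J=0 decouples.
∂J/∂s = 6(s - 4)(s + 1) = 0 at s ∈ {-1, 4}; ∂J/∂t = 6(t + 1)(t + 2) = 0 at t ∈ {-2, -1}.
The Hessian is diagonal: diag(J_ss, J_tt). Second derivatives: J_ss(-1)=-30, J_ss(4)=30; J_tt(-2)=-6, J_tt(-1)=6.
Saddle points occur where the two diagonal entries have opposite signs: (-1, -1), (4, -2). Count: 2.

2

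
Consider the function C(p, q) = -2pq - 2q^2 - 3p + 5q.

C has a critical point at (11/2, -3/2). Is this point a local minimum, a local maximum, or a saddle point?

The Hessian of C is constant: H = [[0, -2], [-2, -4]].
det(H) = 0·(-4) − (-2)² = -4.
Since det(H) < 0, H is indefinite and the critical point is a saddle point.

saddle point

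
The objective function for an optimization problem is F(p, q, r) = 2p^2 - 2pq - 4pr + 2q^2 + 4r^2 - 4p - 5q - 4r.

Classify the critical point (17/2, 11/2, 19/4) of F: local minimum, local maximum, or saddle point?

The Hessian is constant: H = [[4, -2, -4], [-2, 4, 0], [-4, 0, 8]].
Leading principal minors: Δ₁ = 4, Δ₂ = 12, Δ₃ = 32.
All leading minors are positive, so H is positive definite: a local minimum.

local minimum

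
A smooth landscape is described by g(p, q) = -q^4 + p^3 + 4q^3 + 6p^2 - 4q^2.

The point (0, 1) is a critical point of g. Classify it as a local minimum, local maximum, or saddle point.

local minimum

The mixed partial ∂²g/∂p∂q is 0, so the Hessian at any point is diag(g_pp, g_qq) = diag(6(p + 2), 4(-3q^2 + 6q - 2)).
At (0, 1): H = diag(12, 4).
Both eigenvalues are positive, so H is positive definite: a local minimum.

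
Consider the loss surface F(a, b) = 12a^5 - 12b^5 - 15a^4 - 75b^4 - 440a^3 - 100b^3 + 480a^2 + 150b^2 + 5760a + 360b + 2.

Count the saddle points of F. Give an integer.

8

F separates as a function of a plus a function of b, so ∇F=0 decouples.
∂F/∂a = 60(a - 4)(a - 3)(a + 2)(a + 4) = 0 at a ∈ {-4, -2, 3, 4}; ∂F/∂b = -60(b - 1)(b + 1)(b + 2)(b + 3) = 0 at b ∈ {-3, -2, -1, 1}.
The Hessian is diagonal: diag(F_aa, F_bb). Second derivatives: F_aa(-4)=-6720, F_aa(-2)=3600, F_aa(3)=-2100, F_aa(4)=2880; F_bb(-3)=480, F_bb(-2)=-180, F_bb(-1)=240, F_bb(1)=-1440.
Saddle points occur where the two diagonal entries have opposite signs: (-4, -3), (-4, -1), (-2, -2), (-2, 1), (3, -3), (3, -1), (4, -2), (4, 1). Count: 8.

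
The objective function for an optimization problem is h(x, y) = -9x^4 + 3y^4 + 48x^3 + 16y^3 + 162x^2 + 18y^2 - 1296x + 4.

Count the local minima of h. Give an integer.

2

h separates as a function of x plus a function of y, so ∇h=0 decouples.
∂h/∂x = -36(x - 4)(x - 3)(x + 3) = 0 at x ∈ {-3, 3, 4}; ∂h/∂y = 12y(y + 1)(y + 3) = 0 at y ∈ {-3, -1, 0}.
The Hessian is diagonal: diag(h_xx, h_yy). Second derivatives: h_xx(-3)=-1512, h_xx(3)=216, h_xx(4)=-252; h_yy(-3)=72, h_yy(-1)=-24, h_yy(0)=36.
Local minima occur where both diagonal entries positive: (3, -3), (3, 0). Count: 2.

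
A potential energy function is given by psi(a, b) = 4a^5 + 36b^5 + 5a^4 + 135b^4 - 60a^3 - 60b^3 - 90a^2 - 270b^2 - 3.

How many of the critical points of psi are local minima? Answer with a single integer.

4

psi separates as a function of a plus a function of b, so ∇psi=0 decouples.
∂psi/∂a = 20a(a - 3)(a + 1)(a + 3) = 0 at a ∈ {-3, -1, 0, 3}; ∂psi/∂b = 180b(b - 1)(b + 1)(b + 3) = 0 at b ∈ {-3, -1, 0, 1}.
The Hessian is diagonal: diag(psi_aa, psi_bb). Second derivatives: psi_aa(-3)=-720, psi_aa(-1)=160, psi_aa(0)=-180, psi_aa(3)=1440; psi_bb(-3)=-4320, psi_bb(-1)=720, psi_bb(0)=-540, psi_bb(1)=1440.
Local minima occur where both diagonal entries positive: (-1, -1), (-1, 1), (3, -1), (3, 1). Count: 4.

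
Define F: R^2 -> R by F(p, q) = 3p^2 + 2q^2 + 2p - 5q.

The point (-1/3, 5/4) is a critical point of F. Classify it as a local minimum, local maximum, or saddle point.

local minimum

The Hessian of F is constant: H = [[6, 0], [0, 4]].
det(H) = 6·4 − 0² = 24.
det(H) > 0 and tr(H) = 10 > 0, so H is positive definite and the point is a local minimum.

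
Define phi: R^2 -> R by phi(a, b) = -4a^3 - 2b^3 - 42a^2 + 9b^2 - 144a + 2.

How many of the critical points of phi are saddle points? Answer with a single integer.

phi separates as a function of a plus a function of b, so ∇phi=0 decouples.
∂phi/∂a = -12(a + 3)(a + 4) = 0 at a ∈ {-4, -3}; ∂phi/∂b = -6b(b - 3) = 0 at b ∈ {0, 3}.
The Hessian is diagonal: diag(phi_aa, phi_bb). Second derivatives: phi_aa(-4)=12, phi_aa(-3)=-12; phi_bb(0)=18, phi_bb(3)=-18.
Saddle points occur where the two diagonal entries have opposite signs: (-4, 3), (-3, 0). Count: 2.

2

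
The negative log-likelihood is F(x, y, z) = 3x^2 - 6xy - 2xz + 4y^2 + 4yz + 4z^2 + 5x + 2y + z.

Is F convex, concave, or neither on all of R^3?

convex

F is quadratic, so its Hessian is the constant matrix H = [[6, -6, -2], [-6, 8, 4], [-2, 4, 8]].
Leading principal minors: 6, 12, 64.
All positive ⇒ H ≻ 0 ⇒ convex.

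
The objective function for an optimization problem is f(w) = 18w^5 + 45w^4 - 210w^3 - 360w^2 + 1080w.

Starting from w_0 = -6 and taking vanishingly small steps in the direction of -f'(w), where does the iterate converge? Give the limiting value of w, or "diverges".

f'(w) = 90(w - 2)(w - 1)(w + 2)(w + 3), so f'(-6) = 60480.
Gradient descent moves in the -f' direction, i.e. w is decreasing.
There is no critical point below w=-6, and f' keeps the same sign, so the iterate runs off to −∞.

diverges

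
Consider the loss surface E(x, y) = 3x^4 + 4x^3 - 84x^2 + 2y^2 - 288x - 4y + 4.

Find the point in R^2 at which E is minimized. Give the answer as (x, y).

(4, 1)

E(x,y) separates as P(x) + Q(y) + 4, so its minimum is min P + min Q + 4.
P'(x) = 12(x - 4)(x + 2)(x + 3) vanishes at x ∈ {-3, -2, 4}; Q'(y) = 4y - 4 vanishes at y ∈ {1}.
Local minima of P (where P''>0): P(-3)=243, P(4)=-1472. Local minima of Q: Q(1)=-2.
So the global minimum of E is P(4) + Q(1) + 4 = -1472 − 2 + 4 = -1470, attained at (4, 1).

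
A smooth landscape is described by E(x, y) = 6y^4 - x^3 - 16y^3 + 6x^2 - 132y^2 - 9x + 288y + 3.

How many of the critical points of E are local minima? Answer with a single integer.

2

E separates as a function of x plus a function of y, so ∇E=0 decouples.
∂E/∂x = -3(x - 3)(x - 1) = 0 at x ∈ {1, 3}; ∂E/∂y = 24(y - 4)(y - 1)(y + 3) = 0 at y ∈ {-3, 1, 4}.
The Hessian is diagonal: diag(E_xx, E_yy). Second derivatives: E_xx(1)=6, E_xx(3)=-6; E_yy(-3)=672, E_yy(1)=-288, E_yy(4)=504.
Local minima occur where both diagonal entries positive: (1, -3), (1, 4). Count: 2.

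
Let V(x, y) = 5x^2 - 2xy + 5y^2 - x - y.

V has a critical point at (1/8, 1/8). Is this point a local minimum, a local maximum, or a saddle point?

The Hessian of V is constant: H = [[10, -2], [-2, 10]].
det(H) = 10·10 − (-2)² = 96.
det(H) > 0 and tr(H) = 20 > 0, so H is positive definite and the point is a local minimum.

local minimum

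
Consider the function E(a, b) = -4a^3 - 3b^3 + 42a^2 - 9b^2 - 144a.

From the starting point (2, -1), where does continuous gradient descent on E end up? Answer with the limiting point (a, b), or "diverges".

(3, -2)

E is separable, so gradient descent decouples: a follows -∂E/∂a, b follows -∂E/∂b.
∂E/∂a = -12(a - 4)(a - 3); at a=2 this is -24, so a increases.
∂E/∂b = -9b(b + 2); at b=-1 this is 9, so b decreases.
a converges to its nearest critical value 3 (a local min of the a-part); b converges to -2. The iterate converges to (3, -2).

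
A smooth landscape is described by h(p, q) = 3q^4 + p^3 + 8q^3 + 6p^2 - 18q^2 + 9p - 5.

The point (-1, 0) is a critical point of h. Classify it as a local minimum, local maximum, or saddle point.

saddle point

The mixed partial ∂²h/∂p∂q is 0, so the Hessian at any point is diag(h_pp, h_qq) = diag(6(p + 2), 12(3q^2 + 4q - 3)).
At (-1, 0): H = diag(6, -36).
The eigenvalues have opposite signs, so H is indefinite: a saddle point.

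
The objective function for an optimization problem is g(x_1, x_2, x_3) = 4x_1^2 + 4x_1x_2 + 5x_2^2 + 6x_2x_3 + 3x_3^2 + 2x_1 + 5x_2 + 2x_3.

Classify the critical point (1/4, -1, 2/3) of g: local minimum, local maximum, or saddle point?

local minimum

The Hessian is constant: H = [[8, 4, 0], [4, 10, 6], [0, 6, 6]].
Leading principal minors: Δ₁ = 8, Δ₂ = 64, Δ₃ = 96.
All leading minors are positive, so H is positive definite: a local minimum.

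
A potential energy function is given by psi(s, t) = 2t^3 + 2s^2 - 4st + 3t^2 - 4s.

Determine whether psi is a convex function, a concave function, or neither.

neither

The term 2t^3 is cubic, so the Hessian is not constant.
∂²psi/∂t² = 12t + 6, which takes both signs as t varies (negative for sufficiently negative t). A diagonal entry of the Hessian changing sign means the Hessian is neither positive- nor negative-semidefinite on all of R^2.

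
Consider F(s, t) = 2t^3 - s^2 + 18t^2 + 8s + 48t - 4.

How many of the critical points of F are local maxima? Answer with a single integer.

F separates as a function of s plus a function of t, so ∇F=0 decouples.
∂F/∂s = -2(s - 4) = 0 at s ∈ {4}; ∂F/∂t = 6(t + 2)(t + 4) = 0 at t ∈ {-4, -2}.
The Hessian is diagonal: diag(F_ss, F_tt). Second derivatives: F_ss(4)=-2; F_tt(-4)=-12, F_tt(-2)=12.
Local maxima occur where both diagonal entries negative: (4, -4). Count: 1.

1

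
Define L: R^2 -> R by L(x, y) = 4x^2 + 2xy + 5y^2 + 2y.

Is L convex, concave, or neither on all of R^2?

convex

L is quadratic, so its Hessian is the constant matrix H = [[8, 2], [2, 10]].
det(H) = 76, tr(H) = 18.
det(H) > 0 and tr(H) > 0, so H is positive definite everywhere: convex.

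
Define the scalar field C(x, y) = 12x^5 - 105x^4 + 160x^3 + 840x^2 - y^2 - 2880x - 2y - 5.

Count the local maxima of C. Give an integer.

C separates as a function of x plus a function of y, so ∇C=0 decouples.
∂C/∂x = 60(x - 4)(x - 3)(x - 2)(x + 2) = 0 at x ∈ {-2, 2, 3, 4}; ∂C/∂y = -2(y + 1) = 0 at y ∈ {-1}.
The Hessian is diagonal: diag(C_xx, C_yy). Second derivatives: C_xx(-2)=-7200, C_xx(2)=480, C_xx(3)=-300, C_xx(4)=720; C_yy(-1)=-2.
Local maxima occur where both diagonal entries negative: (-2, -1), (3, -1). Count: 2.

2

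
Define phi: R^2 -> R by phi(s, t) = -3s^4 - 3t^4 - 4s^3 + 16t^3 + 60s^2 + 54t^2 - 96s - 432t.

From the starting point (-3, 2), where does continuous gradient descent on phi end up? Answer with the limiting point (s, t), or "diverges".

phi is separable, so gradient descent decouples: s follows -∂phi/∂s, t follows -∂phi/∂t.
∂phi/∂s = -12(s - 2)(s - 1)(s + 4); at s=-3 this is -240, so s increases.
∂phi/∂t = -12(t - 4)(t - 3)(t + 3); at t=2 this is -120, so t increases.
s converges to its nearest critical value 1 (a local min of the s-part); t converges to 3. The iterate converges to (1, 3).

(1, 3)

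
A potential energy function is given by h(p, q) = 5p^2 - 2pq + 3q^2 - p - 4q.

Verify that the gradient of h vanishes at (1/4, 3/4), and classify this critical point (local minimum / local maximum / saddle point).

local minimum

∇h = (10p - 2q - 1, -2p + 6q - 4); substituting (1/4, 3/4) gives ∇h = (0, 0), so (1/4, 3/4) is indeed a critical point.
The Hessian of h is constant: H = [[10, -2], [-2, 6]].
det(H) = 10·6 − (-2)² = 56.
det(H) > 0 and tr(H) = 16 > 0, so H is positive definite and the point is a local minimum.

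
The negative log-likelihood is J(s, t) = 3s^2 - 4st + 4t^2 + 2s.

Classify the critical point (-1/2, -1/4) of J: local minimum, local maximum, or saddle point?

local minimum

The Hessian of J is constant: H = [[6, -4], [-4, 8]].
det(H) = 6·8 − (-4)² = 32.
det(H) > 0 and tr(H) = 14 > 0, so H is positive definite and the point is a local minimum.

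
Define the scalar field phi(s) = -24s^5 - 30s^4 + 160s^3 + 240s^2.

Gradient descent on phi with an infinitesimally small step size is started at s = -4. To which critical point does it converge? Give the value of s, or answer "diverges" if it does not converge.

-2

phi'(s) = -120s(s - 2)(s + 1)(s + 2), so phi'(-4) = -17280.
Gradient descent moves in the -phi' direction, i.e. s is increasing.
The nearest critical point in that direction is s = -2, where phi'' = 960 > 0 (a local minimum). The iterate converges there.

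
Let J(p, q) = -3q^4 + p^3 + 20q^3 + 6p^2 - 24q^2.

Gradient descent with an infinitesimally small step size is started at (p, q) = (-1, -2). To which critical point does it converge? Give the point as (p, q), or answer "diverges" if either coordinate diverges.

diverges

J is separable, so gradient descent decouples: p follows -∂J/∂p, q follows -∂J/∂q.
∂J/∂p = 3p(p + 4); at p=-1 this is -9, so p increases.
∂J/∂q = -12q(q - 4)(q - 1); at q=-2 this is 432, so q decreases.
The q-coordinate has no critical point in that direction and runs off to infinity.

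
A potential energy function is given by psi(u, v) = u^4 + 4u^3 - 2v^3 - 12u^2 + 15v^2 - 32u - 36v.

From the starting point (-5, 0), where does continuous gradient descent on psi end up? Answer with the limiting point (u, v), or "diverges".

(-4, 2)

psi is separable, so gradient descent decouples: u follows -∂psi/∂u, v follows -∂psi/∂v.
∂psi/∂u = 4(u - 2)(u + 1)(u + 4); at u=-5 this is -112, so u increases.
∂psi/∂v = -6(v - 3)(v - 2); at v=0 this is -36, so v increases.
u converges to its nearest critical value -4 (a local min of the u-part); v converges to 2. The iterate converges to (-4, 2).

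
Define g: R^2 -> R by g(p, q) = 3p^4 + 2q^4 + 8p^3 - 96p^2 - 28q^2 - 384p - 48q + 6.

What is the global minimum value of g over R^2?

-2020

g(p,q) separates as A(p) + B(q) + 6, so its minimum is min A + min B + 6.
A'(p) = 12(p - 4)(p + 2)(p + 4) vanishes at p ∈ {-4, -2, 4}; B'(q) = 8(q - 3)(q + 1)(q + 2) vanishes at q ∈ {-2, -1, 3}.
Local minima of A (where A''>0): A(-4)=256, A(4)=-1792. Local minima of B: B(-2)=16, B(3)=-234.
So the global minimum of g is A(4) + B(3) + 6 = -1792 − 234 + 6 = -2020, attained at (4, 3).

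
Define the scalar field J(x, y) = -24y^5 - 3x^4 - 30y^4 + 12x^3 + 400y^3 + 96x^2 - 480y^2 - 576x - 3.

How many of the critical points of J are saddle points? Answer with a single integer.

6

J separates as a function of x plus a function of y, so ∇J=0 decouples.
∂J/∂x = -12(x - 4)(x - 3)(x + 4) = 0 at x ∈ {-4, 3, 4}; ∂J/∂y = -120y(y - 2)(y - 1)(y + 4) = 0 at y ∈ {-4, 0, 1, 2}.
The Hessian is diagonal: diag(J_xx, J_yy). Second derivatives: J_xx(-4)=-672, J_xx(3)=84, J_xx(4)=-96; J_yy(-4)=14400, J_yy(0)=-960, J_yy(1)=600, J_yy(2)=-1440.
Saddle points occur where the two diagonal entries have opposite signs: (-4, -4), (-4, 1), (3, 0), (3, 2), (4, -4), (4, 1). Count: 6.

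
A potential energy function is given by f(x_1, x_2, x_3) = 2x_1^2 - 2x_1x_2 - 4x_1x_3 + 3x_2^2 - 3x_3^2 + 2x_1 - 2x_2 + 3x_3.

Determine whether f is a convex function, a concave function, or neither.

f is quadratic, so its Hessian is the constant matrix H = [[4, -2, -4], [-2, 6, 0], [-4, 0, -6]].
Leading principal minors: 4, 20, -216.
Neither pattern holds ⇒ H is indefinite ⇒ neither convex nor concave.

neither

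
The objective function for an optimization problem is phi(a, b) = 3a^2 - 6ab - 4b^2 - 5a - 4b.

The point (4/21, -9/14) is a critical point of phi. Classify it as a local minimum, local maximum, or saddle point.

saddle point

The Hessian of phi is constant: H = [[6, -6], [-6, -8]].
det(H) = 6·(-8) − (-6)² = -84.
Since det(H) < 0, H is indefinite and the critical point is a saddle point.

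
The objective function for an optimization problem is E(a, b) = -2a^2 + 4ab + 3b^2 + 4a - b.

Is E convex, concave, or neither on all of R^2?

neither

E is quadratic, so its Hessian is the constant matrix H = [[-4, 4], [4, 6]].
det(H) = -40, tr(H) = 2.
det(H) < 0, so H is indefinite: neither convex nor concave.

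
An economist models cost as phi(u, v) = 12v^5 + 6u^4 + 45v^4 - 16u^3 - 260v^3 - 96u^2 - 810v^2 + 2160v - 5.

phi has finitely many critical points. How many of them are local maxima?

phi separates as a function of u plus a function of v, so ∇phi=0 decouples.
∂phi/∂u = 24u(u - 4)(u + 2) = 0 at u ∈ {-2, 0, 4}; ∂phi/∂v = 60(v - 3)(v - 1)(v + 3)(v + 4) = 0 at v ∈ {-4, -3, 1, 3}.
The Hessian is diagonal: diag(phi_uu, phi_vv). Second derivatives: phi_uu(-2)=288, phi_uu(0)=-192, phi_uu(4)=576; phi_vv(-4)=-2100, phi_vv(-3)=1440, phi_vv(1)=-2400, phi_vv(3)=5040.
Local maxima occur where both diagonal entries negative: (0, -4), (0, 1). Count: 2.

2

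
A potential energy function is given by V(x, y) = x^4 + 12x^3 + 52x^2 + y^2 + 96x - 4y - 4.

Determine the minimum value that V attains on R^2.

V(x,y) separates as P(x) + Q(y) − 4, so its minimum is min P + min Q − 4.
P'(x) = 4(x + 2)(x + 3)(x + 4) vanishes at x ∈ {-4, -3, -2}; Q'(y) = 2y - 4 vanishes at y ∈ {2}.
Local minima of P (where P''>0): P(-4)=-64, P(-2)=-64. Local minima of Q: Q(2)=-4.
So the global minimum of V is P(-4) + Q(2) − 4 = -64 − 4 − 4 = -72, attained at (-4, 2).

-72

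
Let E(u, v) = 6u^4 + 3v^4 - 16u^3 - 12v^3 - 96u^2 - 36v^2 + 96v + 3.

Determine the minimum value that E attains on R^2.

E(u,v) separates as P(u) + Q(v) + 3, so its minimum is min P + min Q + 3.
P'(u) = 24u(u - 4)(u + 2) vanishes at u ∈ {-2, 0, 4}; Q'(v) = 12(v - 4)(v - 1)(v + 2) vanishes at v ∈ {-2, 1, 4}.
Local minima of P (where P''>0): P(-2)=-160, P(4)=-1024. Local minima of Q: Q(-2)=-192, Q(4)=-192.
So the global minimum of E is P(4) + Q(-2) + 3 = -1024 − 192 + 3 = -1213, attained at (4, -2).

-1213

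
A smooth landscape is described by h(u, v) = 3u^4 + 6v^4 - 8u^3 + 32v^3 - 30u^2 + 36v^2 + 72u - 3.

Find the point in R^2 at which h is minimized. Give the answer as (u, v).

(-2, -3)

h(u,v) separates as P(u) + Q(v) − 3, so its minimum is min P + min Q − 3.
P'(u) = 12(u - 3)(u - 1)(u + 2) vanishes at u ∈ {-2, 1, 3}; Q'(v) = 24v(v + 1)(v + 3) vanishes at v ∈ {-3, -1, 0}.
Local minima of P (where P''>0): P(-2)=-152, P(3)=-27. Local minima of Q: Q(-3)=-54, Q(0)=0.
So the global minimum of h is P(-2) + Q(-3) − 3 = -152 − 54 − 3 = -209, attained at (-2, -3).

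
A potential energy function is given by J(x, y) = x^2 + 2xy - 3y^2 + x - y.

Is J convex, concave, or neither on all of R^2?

neither

J is quadratic, so its Hessian is the constant matrix H = [[2, 2], [2, -6]].
det(H) = -16, tr(H) = -4.
det(H) < 0, so H is indefinite: neither convex nor concave.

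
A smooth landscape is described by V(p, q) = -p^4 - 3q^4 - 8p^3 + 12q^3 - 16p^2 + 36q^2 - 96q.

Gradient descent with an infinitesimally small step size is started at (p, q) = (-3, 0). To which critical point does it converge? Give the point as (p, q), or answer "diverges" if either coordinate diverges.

(-2, 1)

V is separable, so gradient descent decouples: p follows -∂V/∂p, q follows -∂V/∂q.
∂V/∂p = -4p(p + 2)(p + 4); at p=-3 this is -12, so p increases.
∂V/∂q = -12(q - 4)(q - 1)(q + 2); at q=0 this is -96, so q increases.
p converges to its nearest critical value -2 (a local min of the p-part); q converges to 1. The iterate converges to (-2, 1).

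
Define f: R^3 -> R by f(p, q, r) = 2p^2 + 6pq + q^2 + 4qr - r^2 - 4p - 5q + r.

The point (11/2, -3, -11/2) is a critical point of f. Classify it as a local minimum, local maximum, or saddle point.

The Hessian is constant: H = [[4, 6, 0], [6, 2, 4], [0, 4, -2]].
Leading principal minors: Δ₁ = 4, Δ₂ = -28, Δ₃ = -8.
The minors fit neither the all-positive nor the alternating-sign pattern, so H is indefinite: a saddle point.

saddle point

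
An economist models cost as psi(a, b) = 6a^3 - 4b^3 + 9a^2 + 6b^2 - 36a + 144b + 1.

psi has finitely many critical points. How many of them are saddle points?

psi separates as a function of a plus a function of b, so ∇psi=0 decouples.
∂psi/∂a = 18(a - 1)(a + 2) = 0 at a ∈ {-2, 1}; ∂psi/∂b = -12(b - 4)(b + 3) = 0 at b ∈ {-3, 4}.
The Hessian is diagonal: diag(psi_aa, psi_bb). Second derivatives: psi_aa(-2)=-54, psi_aa(1)=54; psi_bb(-3)=84, psi_bb(4)=-84.
Saddle points occur where the two diagonal entries have opposite signs: (-2, -3), (1, 4). Count: 2.

2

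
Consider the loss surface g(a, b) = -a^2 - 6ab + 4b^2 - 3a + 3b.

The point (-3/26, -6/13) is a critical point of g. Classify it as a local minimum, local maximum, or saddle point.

saddle point

The Hessian of g is constant: H = [[-2, -6], [-6, 8]].
det(H) = (-2)·8 − (-6)² = -52.
Since det(H) < 0, H is indefinite and the critical point is a saddle point.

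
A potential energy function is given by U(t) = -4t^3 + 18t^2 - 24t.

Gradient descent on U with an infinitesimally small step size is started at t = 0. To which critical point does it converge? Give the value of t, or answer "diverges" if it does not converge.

1

U'(t) = -12(t - 2)(t - 1), so U'(0) = -24.
Gradient descent moves in the -U' direction, i.e. t is increasing.
The nearest critical point in that direction is t = 1, where U'' = 12 > 0 (a local minimum). The iterate converges there.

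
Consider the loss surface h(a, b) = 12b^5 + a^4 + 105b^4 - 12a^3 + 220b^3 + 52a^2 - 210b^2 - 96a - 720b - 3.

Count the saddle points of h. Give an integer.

6

h separates as a function of a plus a function of b, so ∇h=0 decouples.
∂h/∂a = 4(a - 4)(a - 3)(a - 2) = 0 at a ∈ {2, 3, 4}; ∂h/∂b = 60(b - 1)(b + 1)(b + 3)(b + 4) = 0 at b ∈ {-4, -3, -1, 1}.
The Hessian is diagonal: diag(h_aa, h_bb). Second derivatives: h_aa(2)=8, h_aa(3)=-4, h_aa(4)=8; h_bb(-4)=-900, h_bb(-3)=480, h_bb(-1)=-720, h_bb(1)=2400.
Saddle points occur where the two diagonal entries have opposite signs: (2, -4), (2, -1), (3, -3), (3, 1), (4, -4), (4, -1). Count: 6.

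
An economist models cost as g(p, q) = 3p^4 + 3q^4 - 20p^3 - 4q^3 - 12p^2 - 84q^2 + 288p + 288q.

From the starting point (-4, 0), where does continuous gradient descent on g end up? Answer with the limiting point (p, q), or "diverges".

g is separable, so gradient descent decouples: p follows -∂g/∂p, q follows -∂g/∂q.
∂g/∂p = 12(p - 4)(p - 3)(p + 2); at p=-4 this is -1344, so p increases.
∂g/∂q = 12(q - 3)(q - 2)(q + 4); at q=0 this is 288, so q decreases.
p converges to its nearest critical value -2 (a local min of the p-part); q converges to -4. The iterate converges to (-2, -4).

(-2, -4)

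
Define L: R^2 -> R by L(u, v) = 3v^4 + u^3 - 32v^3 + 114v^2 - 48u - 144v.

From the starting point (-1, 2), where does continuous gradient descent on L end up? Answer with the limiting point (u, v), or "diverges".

(4, 1)

L is separable, so gradient descent decouples: u follows -∂L/∂u, v follows -∂L/∂v.
∂L/∂u = 3(u - 4)(u + 4); at u=-1 this is -45, so u increases.
∂L/∂v = 12(v - 4)(v - 3)(v - 1); at v=2 this is 24, so v decreases.
u converges to its nearest critical value 4 (a local min of the u-part); v converges to 1. The iterate converges to (4, 1).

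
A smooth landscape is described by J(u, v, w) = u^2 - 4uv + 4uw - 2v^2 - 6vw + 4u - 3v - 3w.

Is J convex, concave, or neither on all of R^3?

neither

J is quadratic, so its Hessian is the constant matrix H = [[2, -4, 4], [-4, -4, -6], [4, -6, 0]].
Leading principal minors: 2, -24, 184.
Neither pattern holds ⇒ H is indefinite ⇒ neither convex nor concave.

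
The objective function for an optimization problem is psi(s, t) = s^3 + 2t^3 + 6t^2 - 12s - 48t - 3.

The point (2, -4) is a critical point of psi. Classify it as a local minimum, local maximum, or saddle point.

saddle point

The mixed partial ∂²psi/∂s∂t is 0, so the Hessian at any point is diag(psi_ss, psi_tt) = diag(6s, 12(t + 1)).
At (2, -4): H = diag(12, -36).
The eigenvalues have opposite signs, so H is indefinite: a saddle point.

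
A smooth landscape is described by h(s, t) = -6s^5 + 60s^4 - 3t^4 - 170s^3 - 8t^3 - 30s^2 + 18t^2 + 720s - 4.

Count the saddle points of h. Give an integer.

6

h separates as a function of s plus a function of t, so ∇h=0 decouples.
∂h/∂s = -30(s - 4)(s - 3)(s - 2)(s + 1) = 0 at s ∈ {-1, 2, 3, 4}; ∂h/∂t = -12t(t - 1)(t + 3) = 0 at t ∈ {-3, 0, 1}.
The Hessian is diagonal: diag(h_ss, h_tt). Second derivatives: h_ss(-1)=1800, h_ss(2)=-180, h_ss(3)=120, h_ss(4)=-300; h_tt(-3)=-144, h_tt(0)=36, h_tt(1)=-48.
Saddle points occur where the two diagonal entries have opposite signs: (-1, -3), (-1, 1), (2, 0), (3, -3), (3, 1), (4, 0). Count: 6.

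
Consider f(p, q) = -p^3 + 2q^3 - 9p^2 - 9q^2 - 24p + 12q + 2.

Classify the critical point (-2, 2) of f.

saddle point

The mixed partial ∂²f/∂p∂q is 0, so the Hessian at any point is diag(f_pp, f_qq) = diag(-6(p + 3), 6(2q - 3)).
At (-2, 2): H = diag(-6, 6).
The eigenvalues have opposite signs, so H is indefinite: a saddle point.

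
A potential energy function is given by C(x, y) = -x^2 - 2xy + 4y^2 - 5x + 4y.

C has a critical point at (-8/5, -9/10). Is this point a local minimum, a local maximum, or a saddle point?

saddle point

The Hessian of C is constant: H = [[-2, -2], [-2, 8]].
det(H) = (-2)·8 − (-2)² = -20.
Since det(H) < 0, H is indefinite and the critical point is a saddle point.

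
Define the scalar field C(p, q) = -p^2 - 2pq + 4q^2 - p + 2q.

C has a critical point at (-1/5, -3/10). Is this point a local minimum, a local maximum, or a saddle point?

saddle point

The Hessian of C is constant: H = [[-2, -2], [-2, 8]].
det(H) = (-2)·8 − (-2)² = -20.
Since det(H) < 0, H is indefinite and the critical point is a saddle point.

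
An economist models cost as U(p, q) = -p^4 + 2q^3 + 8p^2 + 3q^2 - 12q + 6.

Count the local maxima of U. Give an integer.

U separates as a function of p plus a function of q, so ∇U=0 decouples.
∂U/∂p = -4p(p - 2)(p + 2) = 0 at p ∈ {-2, 0, 2}; ∂U/∂q = 6(q - 1)(q + 2) = 0 at q ∈ {-2, 1}.
The Hessian is diagonal: diag(U_pp, U_qq). Second derivatives: U_pp(-2)=-32, U_pp(0)=16, U_pp(2)=-32; U_qq(-2)=-18, U_qq(1)=18.
Local maxima occur where both diagonal entries negative: (-2, -2), (2, -2). Count: 2.

2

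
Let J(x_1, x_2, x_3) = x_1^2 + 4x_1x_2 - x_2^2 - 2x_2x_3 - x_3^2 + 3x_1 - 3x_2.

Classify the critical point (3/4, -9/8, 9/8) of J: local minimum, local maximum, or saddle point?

saddle point

The Hessian is constant: H = [[2, 4, 0], [4, -2, -2], [0, -2, -2]].
Leading principal minors: Δ₁ = 2, Δ₂ = -20, Δ₃ = 32.
The minors fit neither the all-positive nor the alternating-sign pattern, so H is indefinite: a saddle point.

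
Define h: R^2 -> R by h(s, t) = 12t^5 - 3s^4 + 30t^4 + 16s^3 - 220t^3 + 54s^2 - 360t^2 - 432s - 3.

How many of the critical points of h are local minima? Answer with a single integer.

h separates as a function of s plus a function of t, so ∇h=0 decouples.
∂h/∂s = -12(s - 4)(s - 3)(s + 3) = 0 at s ∈ {-3, 3, 4}; ∂h/∂t = 60t(t - 3)(t + 1)(t + 4) = 0 at t ∈ {-4, -1, 0, 3}.
The Hessian is diagonal: diag(h_ss, h_tt). Second derivatives: h_ss(-3)=-504, h_ss(3)=72, h_ss(4)=-84; h_tt(-4)=-5040, h_tt(-1)=720, h_tt(0)=-720, h_tt(3)=5040.
Local minima occur where both diagonal entries positive: (3, -1), (3, 3). Count: 2.

2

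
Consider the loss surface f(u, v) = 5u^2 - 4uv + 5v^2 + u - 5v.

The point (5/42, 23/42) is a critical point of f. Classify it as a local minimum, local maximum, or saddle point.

local minimum

The Hessian of f is constant: H = [[10, -4], [-4, 10]].
det(H) = 10·10 − (-4)² = 84.
det(H) > 0 and tr(H) = 20 > 0, so H is positive definite and the point is a local minimum.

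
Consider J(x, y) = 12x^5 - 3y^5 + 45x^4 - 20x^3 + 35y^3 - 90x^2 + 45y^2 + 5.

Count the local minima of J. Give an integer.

J separates as a function of x plus a function of y, so ∇J=0 decouples.
∂J/∂x = 60x(x - 1)(x + 1)(x + 3) = 0 at x ∈ {-3, -1, 0, 1}; ∂J/∂y = -15y(y - 3)(y + 1)(y + 2) = 0 at y ∈ {-2, -1, 0, 3}.
The Hessian is diagonal: diag(J_xx, J_yy). Second derivatives: J_xx(-3)=-1440, J_xx(-1)=240, J_xx(0)=-180, J_xx(1)=480; J_yy(-2)=150, J_yy(-1)=-60, J_yy(0)=90, J_yy(3)=-900.
Local minima occur where both diagonal entries positive: (-1, -2), (-1, 0), (1, -2), (1, 0). Count: 4.

4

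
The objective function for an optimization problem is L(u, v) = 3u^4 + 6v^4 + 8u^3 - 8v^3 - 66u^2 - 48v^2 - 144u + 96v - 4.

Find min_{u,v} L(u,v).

L(u,v) separates as P(u) + Q(v) − 4, so its minimum is min P + min Q − 4.
P'(u) = 12(u - 3)(u + 1)(u + 4) vanishes at u ∈ {-4, -1, 3}; Q'(v) = 24(v - 2)(v - 1)(v + 2) vanishes at v ∈ {-2, 1, 2}.
Local minima of P (where P''>0): P(-4)=-224, P(3)=-567. Local minima of Q: Q(-2)=-224, Q(2)=32.
So the global minimum of L is P(3) + Q(-2) − 4 = -567 − 224 − 4 = -795, attained at (3, -2).

-795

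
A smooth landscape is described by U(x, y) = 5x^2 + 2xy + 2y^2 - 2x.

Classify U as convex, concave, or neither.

convex

U is quadratic, so its Hessian is the constant matrix H = [[10, 2], [2, 4]].
det(H) = 36, tr(H) = 14.
det(H) > 0 and tr(H) > 0, so H is positive definite everywhere: convex.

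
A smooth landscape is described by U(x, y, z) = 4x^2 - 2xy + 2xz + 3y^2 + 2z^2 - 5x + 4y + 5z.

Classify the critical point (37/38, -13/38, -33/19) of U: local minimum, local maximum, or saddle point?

The Hessian is constant: H = [[8, -2, 2], [-2, 6, 0], [2, 0, 4]].
Leading principal minors: Δ₁ = 8, Δ₂ = 44, Δ₃ = 152.
All leading minors are positive, so H is positive definite: a local minimum.

local minimum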